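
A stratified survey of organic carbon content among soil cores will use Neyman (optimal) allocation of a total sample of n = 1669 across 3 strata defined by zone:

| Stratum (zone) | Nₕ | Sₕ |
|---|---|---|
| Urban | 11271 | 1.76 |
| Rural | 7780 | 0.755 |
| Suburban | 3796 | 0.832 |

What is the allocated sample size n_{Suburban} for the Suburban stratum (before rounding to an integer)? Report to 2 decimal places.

Neyman allocation: nₕ = n·NₕSₕ / Σⱼ NⱼSⱼ.
Σ NⱼSⱼ = 11271·1.76 + 7780·0.755 + 3796·0.832 = 28869.132.
n_{Suburban} = 1669·3796·0.832 / 28869.132 = 182.59.

182.59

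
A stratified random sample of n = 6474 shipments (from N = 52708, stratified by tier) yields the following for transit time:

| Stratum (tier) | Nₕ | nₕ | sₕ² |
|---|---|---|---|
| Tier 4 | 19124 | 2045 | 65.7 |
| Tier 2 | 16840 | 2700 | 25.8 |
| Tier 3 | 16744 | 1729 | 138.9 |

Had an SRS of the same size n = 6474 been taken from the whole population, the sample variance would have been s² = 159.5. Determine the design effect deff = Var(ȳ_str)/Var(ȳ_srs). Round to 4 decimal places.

Var(ȳ_str) = Σ Wₕ²(1−fₕ)sₕ²/nₕ with Wₕ = Nₕ/52708:
  Tier 4: (19124/52708)²·(1−2045/19124)·65.7/2045 = 0.0037771146
  Tier 2: (16840/52708)²·(1−2700/16840)·25.8/2700 = 8.1901973 × 10^-4
  Tier 3: (16744/52708)²·(1−1729/16744)·138.9/1729 = 0.0072700723
  → Var(ȳ_str) = 0.011866207.
Var(ȳ_srs) = (1 − 6474/52708)·159.5/6474 = 0.021610903.
deff = 0.011866207 / 0.021610903 = 0.5491.

0.5491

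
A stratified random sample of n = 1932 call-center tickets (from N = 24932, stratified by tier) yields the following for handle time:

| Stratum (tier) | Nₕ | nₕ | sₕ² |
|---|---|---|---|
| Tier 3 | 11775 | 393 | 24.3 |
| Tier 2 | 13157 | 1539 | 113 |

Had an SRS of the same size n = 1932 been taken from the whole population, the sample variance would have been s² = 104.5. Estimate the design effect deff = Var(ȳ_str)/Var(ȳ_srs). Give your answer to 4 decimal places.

0.6290

Var(ȳ_str) = Σ Wₕ²(1−fₕ)sₕ²/nₕ with Wₕ = Nₕ/24932:
  Tier 3: (11775/24932)²·(1−393/11775)·24.3/393 = 0.013331499
  Tier 2: (13157/24932)²·(1−1539/13157)·113/1539 = 0.018055679
  → Var(ȳ_str) = 0.031387178.
Var(ȳ_srs) = (1 − 1932/24932)·104.5/1932 = 0.049897626.
deff = 0.031387178 / 0.049897626 = 0.6290.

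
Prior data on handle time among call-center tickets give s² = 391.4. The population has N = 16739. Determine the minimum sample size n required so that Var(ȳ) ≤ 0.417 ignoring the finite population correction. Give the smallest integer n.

Without fpc, n₀ = s²/D = 391.4/0.417 = 938.6091.
Rounding up, n = 939.

939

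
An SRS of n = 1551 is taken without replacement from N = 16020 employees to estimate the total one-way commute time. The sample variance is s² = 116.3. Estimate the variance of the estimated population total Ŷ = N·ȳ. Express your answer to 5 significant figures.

Var(Ŷ) = N²·Var(ȳ) = N²·(1 − n/N)·s²/n.
f = 1551/16020 = 0.09681648; Var(ȳ) = 0.90318352·116.3/1551 = 0.067724206.
Var(Ŷ) = 16020² · 0.067724206 = 1.7380767 × 10^7.

1.7381 × 10^7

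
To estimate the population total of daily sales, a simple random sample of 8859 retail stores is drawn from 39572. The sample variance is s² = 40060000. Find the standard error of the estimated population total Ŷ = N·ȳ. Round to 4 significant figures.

2.344 × 10^6

Var(Ŷ) = N²·Var(ȳ) = N²·(1 − n/N)·s²/n.
f = 8859/39572 = 0.22387041; Var(ȳ) = 0.77612959·40060000/8859 = 3509.6231.
Var(Ŷ) = 39572² · 3509.6231 = 5.4958704 × 10^12.
SE(Ŷ) = √(5.4958704 × 10^12) = 2.344 × 10^6.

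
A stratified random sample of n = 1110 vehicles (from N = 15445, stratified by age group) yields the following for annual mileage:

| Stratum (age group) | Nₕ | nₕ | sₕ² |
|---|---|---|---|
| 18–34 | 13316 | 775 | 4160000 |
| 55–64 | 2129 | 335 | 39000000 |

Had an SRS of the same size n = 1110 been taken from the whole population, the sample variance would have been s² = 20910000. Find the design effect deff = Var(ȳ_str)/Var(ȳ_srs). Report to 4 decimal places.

Var(ȳ_str) = Σ Wₕ²(1−fₕ)sₕ²/nₕ with Wₕ = Nₕ/15445:
  18–34: (13316/15445)²·(1−775/13316)·4160000/775 = 3757.697
  55–64: (2129/15445)²·(1−335/2129)·39000000/335 = 1863.9835
  → Var(ȳ_str) = 5621.6805.
Var(ȳ_srs) = (1 − 1110/15445)·20910000/1110 = 17484.002.
deff = 5621.6805 / 17484.002 = 0.3215.

0.3215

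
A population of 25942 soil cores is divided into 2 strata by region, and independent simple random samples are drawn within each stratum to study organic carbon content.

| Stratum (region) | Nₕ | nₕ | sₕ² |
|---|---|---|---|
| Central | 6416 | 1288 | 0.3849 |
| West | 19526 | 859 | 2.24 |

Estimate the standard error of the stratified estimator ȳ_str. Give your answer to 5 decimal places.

Var(ȳ_str) = Σₕ Wₕ²(1 − fₕ)sₕ²/nₕ with Wₕ = Nₕ/N, N = 25942.
Central: Wₕ = 0.24732095; term = 0.24732095²·(1 − 0.20074813)·0.3849/1288 = 1.4609573 × 10^-5.
West: Wₕ = 0.75267905; term = 0.75267905²·(1 − 0.04399263)·2.24/859 = 0.0014123286.
Sum = 0.0014269382.
SE = √(0.0014269382) = 0.03777.

0.03777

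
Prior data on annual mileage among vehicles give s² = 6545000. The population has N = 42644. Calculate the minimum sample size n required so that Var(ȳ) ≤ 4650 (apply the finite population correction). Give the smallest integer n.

1363

Without fpc, n₀ = s²/D = 6545000/4650 = 1407.5269.
With fpc, (1 − n/N)·s²/n ≤ D requires n ≥ n₀/(1 + n₀/N) = 1407.5269/(1 + 1407.5269/42644) = 1362.5538.
Rounding up, n = 1363.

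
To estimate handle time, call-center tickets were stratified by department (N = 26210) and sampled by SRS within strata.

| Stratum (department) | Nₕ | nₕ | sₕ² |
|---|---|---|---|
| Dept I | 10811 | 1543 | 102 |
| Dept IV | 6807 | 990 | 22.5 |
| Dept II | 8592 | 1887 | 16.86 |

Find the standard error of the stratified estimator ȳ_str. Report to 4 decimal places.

Var(ȳ_str) = Σₕ Wₕ²(1 − fₕ)sₕ²/nₕ with Wₕ = Nₕ/N, N = 26210.
Dept I: Wₕ = 0.41247615; term = 0.41247615²·(1 − 0.14272500)·102/1543 = 0.0096416663.
Dept IV: Wₕ = 0.25971003; term = 0.25971003²·(1 − 0.14543852)·22.5/990 = 0.0013099903.
Dept II: Wₕ = 0.32781381; term = 0.32781381²·(1 − 0.21962291)·16.86/1887 = 7.4928093 × 10^-4.
Sum = 0.011700938.
SE = √(0.011700938) = 0.1082.

0.1082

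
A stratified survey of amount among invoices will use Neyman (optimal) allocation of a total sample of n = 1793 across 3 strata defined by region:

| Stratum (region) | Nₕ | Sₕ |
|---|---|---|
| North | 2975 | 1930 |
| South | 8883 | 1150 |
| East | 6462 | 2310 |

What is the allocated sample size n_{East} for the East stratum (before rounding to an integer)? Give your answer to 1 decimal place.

Neyman allocation: nₕ = n·NₕSₕ / Σⱼ NⱼSⱼ.
Σ NⱼSⱼ = 2975·1930 + 8883·1150 + 6462·2310 = 3.088442 × 10^7.
n_{East} = 1793·6462·2310 / (3.088442 × 10^7) = 866.6.

866.6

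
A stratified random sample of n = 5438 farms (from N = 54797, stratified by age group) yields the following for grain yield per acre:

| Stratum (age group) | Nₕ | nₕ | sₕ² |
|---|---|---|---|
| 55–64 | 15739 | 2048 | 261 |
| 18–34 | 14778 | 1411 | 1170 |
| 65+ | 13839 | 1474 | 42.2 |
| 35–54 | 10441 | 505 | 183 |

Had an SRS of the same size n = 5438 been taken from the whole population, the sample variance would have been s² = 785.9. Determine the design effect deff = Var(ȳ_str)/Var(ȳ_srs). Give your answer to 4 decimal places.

Var(ȳ_str) = Σ Wₕ²(1−fₕ)sₕ²/nₕ with Wₕ = Nₕ/54797:
  55–64: (15739/54797)²·(1−2048/15739)·261/2048 = 0.0091455388
  18–34: (14778/54797)²·(1−1411/14778)·1170/1411 = 0.054550017
  65+: (13839/54797)²·(1−1474/13839)·42.2/1474 = 0.0016315494
  35–54: (10441/54797)²·(1−505/10441)·183/505 = 0.01251987
  → Var(ȳ_str) = 0.077846975.
Var(ȳ_srs) = (1 − 5438/54797)·785.9/5438 = 0.13017802.
deff = 0.077846975 / 0.13017802 = 0.5980.

0.5980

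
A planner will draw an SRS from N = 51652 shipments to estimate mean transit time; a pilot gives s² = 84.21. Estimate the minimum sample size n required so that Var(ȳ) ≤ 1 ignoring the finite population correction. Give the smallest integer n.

85

Without fpc, n₀ = s²/D = 84.21/1 = 84.2100.
Rounding up, n = 85.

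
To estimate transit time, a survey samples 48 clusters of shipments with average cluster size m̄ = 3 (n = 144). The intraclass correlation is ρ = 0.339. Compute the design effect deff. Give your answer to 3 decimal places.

1.678

deff = 1 + (3 − 1)·0.339 = 1 + 0.678 = 1.678.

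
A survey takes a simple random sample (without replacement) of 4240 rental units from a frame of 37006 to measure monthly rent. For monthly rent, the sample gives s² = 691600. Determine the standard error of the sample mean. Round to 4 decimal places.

Under SRS without replacement, Var(ȳ) = (1 − f)·s²/n with f = n/N = 4240/37006 = 0.11457601.
Var(ȳ) = (1 − 0.11457601)·691600/4240 = 0.88542399·163.11321 = 144.42435.
SE(ȳ) = √(144.42435) = 12.0177.

12.0177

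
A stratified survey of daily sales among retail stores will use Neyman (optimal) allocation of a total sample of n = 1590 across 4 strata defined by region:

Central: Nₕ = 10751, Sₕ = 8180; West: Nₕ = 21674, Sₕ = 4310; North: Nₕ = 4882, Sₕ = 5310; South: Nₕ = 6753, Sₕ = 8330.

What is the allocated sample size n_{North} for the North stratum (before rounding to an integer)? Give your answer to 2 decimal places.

156.41

Neyman allocation: nₕ = n·NₕSₕ / Σⱼ NⱼSⱼ.
Σ NⱼSⱼ = 10751·8180 + 21674·4310 + 4882·5310 + 6753·8330 = 2.6353403 × 10^8.
n_{North} = 1590·4882·5310 / (2.6353403 × 10^8) = 156.41.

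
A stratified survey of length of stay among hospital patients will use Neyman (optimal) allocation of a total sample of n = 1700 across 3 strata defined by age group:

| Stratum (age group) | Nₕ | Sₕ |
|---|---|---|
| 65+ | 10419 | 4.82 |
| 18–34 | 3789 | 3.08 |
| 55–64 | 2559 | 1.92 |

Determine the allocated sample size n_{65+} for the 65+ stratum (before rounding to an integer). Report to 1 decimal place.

1278.0

Neyman allocation: nₕ = n·NₕSₕ / Σⱼ NⱼSⱼ.
Σ NⱼSⱼ = 10419·4.82 + 3789·3.08 + 2559·1.92 = 66802.98.
n_{65+} = 1700·10419·4.82 / 66802.98 = 1278.0.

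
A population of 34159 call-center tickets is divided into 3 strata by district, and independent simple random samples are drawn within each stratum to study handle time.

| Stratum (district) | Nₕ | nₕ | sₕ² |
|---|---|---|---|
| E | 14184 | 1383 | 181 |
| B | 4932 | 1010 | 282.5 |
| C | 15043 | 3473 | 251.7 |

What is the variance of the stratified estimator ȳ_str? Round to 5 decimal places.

Var(ȳ_str) = Σₕ Wₕ²(1 − fₕ)sₕ²/nₕ with Wₕ = Nₕ/N, N = 34159.
E: Wₕ = 0.41523464; term = 0.41523464²·(1 − 0.09750423)·181/1383 = 0.020365202.
B: Wₕ = 0.14438362; term = 0.14438362²·(1 − 0.20478508)·282.5/1010 = 0.0046367901.
C: Wₕ = 0.44038174; term = 0.44038174²·(1 − 0.23087150)·251.7/3473 = 0.010810255.
Sum = 0.035812247.

0.03581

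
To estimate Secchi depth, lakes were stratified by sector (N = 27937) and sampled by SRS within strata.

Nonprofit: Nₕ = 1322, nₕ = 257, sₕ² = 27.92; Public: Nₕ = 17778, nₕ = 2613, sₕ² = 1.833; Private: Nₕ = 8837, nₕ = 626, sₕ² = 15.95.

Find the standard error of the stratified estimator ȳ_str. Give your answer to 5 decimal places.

0.05298

Var(ȳ_str) = Σₕ Wₕ²(1 − fₕ)sₕ²/nₕ with Wₕ = Nₕ/N, N = 27937.
Nonprofit: Wₕ = 0.04732076; term = 0.04732076²·(1 − 0.19440242)·27.92/257 = 1.9597642 × 10^-4.
Public: Wₕ = 0.63636038; term = 0.63636038²·(1 − 0.14697941)·1.833/2613 = 2.4231976 × 10^-4.
Private: Wₕ = 0.31631886; term = 0.31631886²·(1 − 0.07083852)·15.95/626 = 0.0023687964.
Sum = 0.0028070926.
SE = √(0.0028070926) = 0.05298.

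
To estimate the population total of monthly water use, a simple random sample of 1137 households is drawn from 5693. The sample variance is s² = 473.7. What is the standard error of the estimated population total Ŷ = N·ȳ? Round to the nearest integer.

Var(Ŷ) = N²·Var(ȳ) = N²·(1 − n/N)·s²/n.
f = 1137/5693 = 0.19971895; Var(ȳ) = 0.80028105·473.7/1137 = 0.33341524.
Var(Ŷ) = 5693² · 0.33341524 = 1.0806071 × 10^7.
SE(Ŷ) = √(1.0806071 × 10^7) = 3287.

3287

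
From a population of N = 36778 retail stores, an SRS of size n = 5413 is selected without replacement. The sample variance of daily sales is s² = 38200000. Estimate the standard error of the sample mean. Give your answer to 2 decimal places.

Under SRS without replacement, Var(ȳ) = (1 − f)·s²/n with f = n/N = 5413/36778 = 0.14718038.
Var(ȳ) = (1 − 0.14718038)·38200000/5413 = 0.85281962·7057.0848 = 6018.4204.
SE(ȳ) = √(6018.4204) = 77.58.

77.58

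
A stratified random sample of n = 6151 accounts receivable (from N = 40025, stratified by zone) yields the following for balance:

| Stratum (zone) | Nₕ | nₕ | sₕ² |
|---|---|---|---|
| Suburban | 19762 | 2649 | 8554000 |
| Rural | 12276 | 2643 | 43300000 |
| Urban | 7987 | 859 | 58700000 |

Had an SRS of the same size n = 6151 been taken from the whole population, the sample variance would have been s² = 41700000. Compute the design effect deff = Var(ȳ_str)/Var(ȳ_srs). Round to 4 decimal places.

0.7528

Var(ȳ_str) = Σ Wₕ²(1−fₕ)sₕ²/nₕ with Wₕ = Nₕ/40025:
  Suburban: (19762/40025)²·(1−2649/19762)·8554000/2649 = 681.68173
  Rural: (12276/40025)²·(1−2643/12276)·43300000/2643 = 1209.3346
  Urban: (7987/40025)²·(1−859/7987)·58700000/859 = 2428.475
  → Var(ȳ_str) = 4319.4913.
Var(ȳ_srs) = (1 − 6151/40025)·41700000/6151 = 5737.5366.
deff = 4319.4913 / 5737.5366 = 0.7528.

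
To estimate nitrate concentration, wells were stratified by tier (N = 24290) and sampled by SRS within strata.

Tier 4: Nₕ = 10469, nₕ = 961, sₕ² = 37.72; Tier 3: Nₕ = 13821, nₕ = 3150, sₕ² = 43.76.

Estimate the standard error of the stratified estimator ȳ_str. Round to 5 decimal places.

Var(ȳ_str) = Σₕ Wₕ²(1 − fₕ)sₕ²/nₕ with Wₕ = Nₕ/N, N = 24290.
Tier 4: Wₕ = 0.43100041; term = 0.43100041²·(1 − 0.09179482)·37.72/961 = 0.0066219766.
Tier 3: Wₕ = 0.56899959; term = 0.56899959²·(1 − 0.22791404)·43.76/3150 = 0.0034726124.
Sum = 0.010094589.
SE = √(0.010094589) = 0.10047.

0.10047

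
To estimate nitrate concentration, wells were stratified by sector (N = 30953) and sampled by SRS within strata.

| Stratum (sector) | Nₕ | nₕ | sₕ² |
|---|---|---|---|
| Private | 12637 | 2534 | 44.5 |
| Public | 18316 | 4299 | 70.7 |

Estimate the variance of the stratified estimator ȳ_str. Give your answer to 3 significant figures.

0.00675

Var(ȳ_str) = Σₕ Wₕ²(1 − fₕ)sₕ²/nₕ with Wₕ = Nₕ/N, N = 30953.
Private: Wₕ = 0.40826414; term = 0.40826414²·(1 − 0.20052228)·44.5/2534 = 0.0023401422.
Public: Wₕ = 0.59173586; term = 0.59173586²·(1 − 0.23471282)·70.7/4299 = 0.0044068897.
Sum = 0.0067470319.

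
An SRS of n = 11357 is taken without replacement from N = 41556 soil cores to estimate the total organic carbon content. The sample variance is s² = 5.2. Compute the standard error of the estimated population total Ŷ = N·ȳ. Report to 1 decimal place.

758.0

Var(Ŷ) = N²·Var(ȳ) = N²·(1 − n/N)·s²/n.
f = 11357/41556 = 0.27329387; Var(ȳ) = 0.72670613·5.2/11357 = 3.3273504 × 10^-4.
Var(Ŷ) = 41556² · (3.3273504 × 10^-4) = 574600.52.
SE(Ŷ) = √(574600.52) = 758.0.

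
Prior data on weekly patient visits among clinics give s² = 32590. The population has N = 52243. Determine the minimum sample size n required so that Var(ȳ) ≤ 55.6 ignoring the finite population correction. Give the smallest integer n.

Without fpc, n₀ = s²/D = 32590/55.6 = 586.1511.
Rounding up, n = 587.

587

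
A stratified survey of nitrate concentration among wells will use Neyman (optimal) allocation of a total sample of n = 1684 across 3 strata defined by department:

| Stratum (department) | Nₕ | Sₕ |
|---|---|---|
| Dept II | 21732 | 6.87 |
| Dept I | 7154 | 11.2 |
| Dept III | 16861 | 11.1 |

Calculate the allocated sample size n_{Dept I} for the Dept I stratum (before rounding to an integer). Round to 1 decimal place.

Neyman allocation: nₕ = n·NₕSₕ / Σⱼ NⱼSⱼ.
Σ NⱼSⱼ = 21732·6.87 + 7154·11.2 + 16861·11.1 = 416580.74.
n_{Dept I} = 1684·7154·11.2 / 416580.74 = 323.9.

323.9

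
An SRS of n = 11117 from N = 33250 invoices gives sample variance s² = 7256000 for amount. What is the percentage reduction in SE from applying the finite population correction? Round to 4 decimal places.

f = n/N = 11117/33250 = 0.33434586.
SE_no-fpc = √(s²/n) = 25.547878; SE_fpc = √((1−f)s²/n) = 20.843908.
Ratio = √(1−f) = 0.81587630. Reduction = 100·(1 − 0.81587630) = 18.4124%.

18.4124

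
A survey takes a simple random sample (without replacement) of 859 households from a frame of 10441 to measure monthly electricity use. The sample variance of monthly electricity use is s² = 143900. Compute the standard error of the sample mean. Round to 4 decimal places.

12.3991

Under SRS without replacement, Var(ȳ) = (1 − f)·s²/n with f = n/N = 859/10441 = 0.08227181.
Var(ȳ) = (1 − 0.08227181)·143900/859 = 0.91772819·167.52037 = 153.73817.
SE(ȳ) = √(153.73817) = 12.3991.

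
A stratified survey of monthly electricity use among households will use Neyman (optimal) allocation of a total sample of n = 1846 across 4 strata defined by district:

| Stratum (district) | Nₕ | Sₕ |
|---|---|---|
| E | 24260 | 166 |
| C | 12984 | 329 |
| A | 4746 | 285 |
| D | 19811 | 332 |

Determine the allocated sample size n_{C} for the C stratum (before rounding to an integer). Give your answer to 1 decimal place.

485.9

Neyman allocation: nₕ = n·NₕSₕ / Σⱼ NⱼSⱼ.
Σ NⱼSⱼ = 24260·166 + 12984·329 + 4746·285 + 19811·332 = 1.6228758 × 10^7.
n_{C} = 1846·12984·329 / (1.6228758 × 10^7) = 485.9.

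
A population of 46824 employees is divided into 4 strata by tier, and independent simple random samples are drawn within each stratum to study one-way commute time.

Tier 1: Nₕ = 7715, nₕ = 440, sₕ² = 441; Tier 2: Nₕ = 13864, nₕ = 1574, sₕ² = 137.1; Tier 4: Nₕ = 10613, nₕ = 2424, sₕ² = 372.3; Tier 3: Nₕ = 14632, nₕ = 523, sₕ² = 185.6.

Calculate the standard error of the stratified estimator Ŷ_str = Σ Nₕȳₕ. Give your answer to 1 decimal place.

12558.1

Var(Ŷ_str) = Σₕ Nₕ²(1 − fₕ)sₕ²/nₕ.
Tier 1: 7715²·(1 − 440/7715)·441/440 = 5.6254186 × 10^7.
Tier 2: 13864²·(1 − 1574/13864)·137.1/1574 = 1.4841342 × 10^7.
Tier 4: 10613²·(1 − 2424/10613)·372.3/2424 = 1.3348407 × 10^7.
Tier 3: 14632²·(1 − 523/14632)·185.6/523 = 7.3261568 × 10^7.
Sum = 1.577055 × 10^8.
SE = √(1.577055 × 10^8) = 12558.1.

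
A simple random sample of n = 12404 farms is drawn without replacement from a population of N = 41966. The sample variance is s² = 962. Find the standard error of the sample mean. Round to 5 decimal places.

0.23374

Under SRS without replacement, Var(ȳ) = (1 − f)·s²/n with f = n/N = 12404/41966 = 0.29557261.
Var(ȳ) = (1 − 0.29557261)·962/12404 = 0.70442739·0.077555627 = 0.054632308.
SE(ȳ) = √(0.054632308) = 0.23374.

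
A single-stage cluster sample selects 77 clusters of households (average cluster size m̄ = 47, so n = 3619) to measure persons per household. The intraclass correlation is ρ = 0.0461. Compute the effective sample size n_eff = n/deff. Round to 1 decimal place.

deff = 1 + (47 − 1)·0.0461 = 1 + 2.1206 = 3.1206.
n_eff = 3619 / 3.1206 = 1159.7.

1159.7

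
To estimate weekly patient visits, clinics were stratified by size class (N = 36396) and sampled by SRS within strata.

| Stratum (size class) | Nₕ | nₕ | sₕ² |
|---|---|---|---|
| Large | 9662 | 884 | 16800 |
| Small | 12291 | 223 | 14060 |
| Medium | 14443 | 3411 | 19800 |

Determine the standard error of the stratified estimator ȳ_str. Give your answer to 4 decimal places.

Var(ȳ_str) = Σₕ Wₕ²(1 − fₕ)sₕ²/nₕ with Wₕ = Nₕ/N, N = 36396.
Large: Wₕ = 0.26546873; term = 0.26546873²·(1 − 0.09149244)·16800/884 = 1.2167807.
Small: Wₕ = 0.33770195; term = 0.33770195²·(1 − 0.01814336)·14060/223 = 7.0598531.
Medium: Wₕ = 0.39682932; term = 0.39682932²·(1 − 0.23616977)·19800/3411 = 0.69821283.
Sum = 8.9748466.
SE = √(8.9748466) = 2.9958.

2.9958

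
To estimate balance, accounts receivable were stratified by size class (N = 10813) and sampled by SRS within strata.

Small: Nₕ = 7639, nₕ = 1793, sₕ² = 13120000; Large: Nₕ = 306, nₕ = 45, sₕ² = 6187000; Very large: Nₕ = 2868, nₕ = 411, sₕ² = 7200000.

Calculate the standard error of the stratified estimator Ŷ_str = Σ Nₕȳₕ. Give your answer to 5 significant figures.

Var(Ŷ_str) = Σₕ Nₕ²(1 − fₕ)sₕ²/nₕ.
Small: 7639²·(1 − 1793/7639)·13120000/1793 = 3.2677503 × 10^11.
Large: 306²·(1 − 45/306)·6187000/45 = 1.0980688 × 10^10.
Very large: 2868²·(1 − 411/2868)·7200000/411 = 1.2344542 × 10^11.
Sum = 4.6120114 × 10^11.
SE = √(4.6120114 × 10^11) = 679120.

679120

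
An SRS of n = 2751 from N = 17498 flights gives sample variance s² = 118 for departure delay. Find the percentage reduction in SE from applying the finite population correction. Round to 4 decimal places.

8.1968

f = n/N = 2751/17498 = 0.15721797.
SE_no-fpc = √(s²/n) = 0.20710744; SE_fpc = √((1−f)s²/n) = 0.19013118.
Ratio = √(1−f) = 0.91803161. Reduction = 100·(1 − 0.91803161) = 8.1968%.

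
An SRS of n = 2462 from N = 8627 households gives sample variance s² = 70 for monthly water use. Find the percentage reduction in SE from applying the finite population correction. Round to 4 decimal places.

15.4650

f = n/N = 2462/8627 = 0.28538310.
SE_no-fpc = √(s²/n) = 0.16861841; SE_fpc = √((1−f)s²/n) = 0.1425416.
Ratio = √(1−f) = 0.84535016. Reduction = 100·(1 − 0.84535016) = 15.4650%.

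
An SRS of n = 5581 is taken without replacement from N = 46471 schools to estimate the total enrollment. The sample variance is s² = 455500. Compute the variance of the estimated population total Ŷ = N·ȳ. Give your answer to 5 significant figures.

Var(Ŷ) = N²·Var(ȳ) = N²·(1 − n/N)·s²/n.
f = 5581/46471 = 0.12009640; Var(ȳ) = 0.87990360·455500/5581 = 71.814386.
Var(Ŷ) = 46471² · 71.814386 = 1.5508703 × 10^11.

1.5509 × 10^11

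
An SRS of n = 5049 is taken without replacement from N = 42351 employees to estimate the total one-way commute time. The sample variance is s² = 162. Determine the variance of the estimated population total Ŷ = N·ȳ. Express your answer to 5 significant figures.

5.0688 × 10^7

Var(Ŷ) = N²·Var(ȳ) = N²·(1 − n/N)·s²/n.
f = 5049/42351 = 0.11921796; Var(ȳ) = 0.88078204·162/5049 = 0.028260386.
Var(Ŷ) = 42351² · 0.028260386 = 5.0688032 × 10^7.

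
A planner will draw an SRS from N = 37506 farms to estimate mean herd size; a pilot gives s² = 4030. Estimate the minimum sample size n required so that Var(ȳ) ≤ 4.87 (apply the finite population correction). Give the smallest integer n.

Without fpc, n₀ = s²/D = 4030/4.87 = 827.5154.
With fpc, (1 − n/N)·s²/n ≤ D requires n ≥ n₀/(1 + n₀/N) = 827.5154/(1 + 827.5154/37506) = 809.6516.
Rounding up, n = 810.

810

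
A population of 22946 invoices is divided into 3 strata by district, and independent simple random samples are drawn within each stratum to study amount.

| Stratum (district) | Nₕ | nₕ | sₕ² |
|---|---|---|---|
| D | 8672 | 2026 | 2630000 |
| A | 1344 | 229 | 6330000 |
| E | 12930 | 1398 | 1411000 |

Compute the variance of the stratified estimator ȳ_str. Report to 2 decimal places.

Var(ȳ_str) = Σₕ Wₕ²(1 − fₕ)sₕ²/nₕ with Wₕ = Nₕ/N, N = 22946.
D: Wₕ = 0.37793079; term = 0.37793079²·(1 − 0.23362546)·2630000/2026 = 142.09603.
A: Wₕ = 0.05857230; term = 0.05857230²·(1 − 0.17038690)·6330000/229 = 78.673484.
E: Wₕ = 0.56349691; term = 0.56349691²·(1 − 0.10812065)·1411000/1398 = 285.8308.
Sum = 506.60031.

506.60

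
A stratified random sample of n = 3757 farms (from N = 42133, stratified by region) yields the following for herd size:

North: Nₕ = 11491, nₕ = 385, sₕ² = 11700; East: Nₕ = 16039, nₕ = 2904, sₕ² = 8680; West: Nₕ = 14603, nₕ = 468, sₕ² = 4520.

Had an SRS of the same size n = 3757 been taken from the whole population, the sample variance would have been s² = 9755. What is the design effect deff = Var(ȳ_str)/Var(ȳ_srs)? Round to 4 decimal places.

1.5486

Var(ȳ_str) = Σ Wₕ²(1−fₕ)sₕ²/nₕ with Wₕ = Nₕ/42133:
  North: (11491/42133)²·(1−385/11491)·11700/385 = 2.1847204
  East: (16039/42133)²·(1−2904/16039)·8680/2904 = 0.35472003
  West: (14603/42133)²·(1−468/14603)·4520/468 = 1.1230154
  → Var(ȳ_str) = 3.6624558.
Var(ȳ_srs) = (1 − 3757/42133)·9755/3757 = 2.3649578.
deff = 3.6624558 / 2.3649578 = 1.5486.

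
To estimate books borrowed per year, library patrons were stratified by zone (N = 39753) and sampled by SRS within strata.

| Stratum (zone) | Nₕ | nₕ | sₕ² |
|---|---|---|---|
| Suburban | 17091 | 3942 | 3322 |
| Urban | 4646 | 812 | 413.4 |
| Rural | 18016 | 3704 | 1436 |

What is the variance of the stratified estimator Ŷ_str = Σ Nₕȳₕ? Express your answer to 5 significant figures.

Var(Ŷ_str) = Σₕ Nₕ²(1 − fₕ)sₕ²/nₕ.
Suburban: 17091²·(1 − 3942/17091)·3322/3942 = 1.8938397 × 10^8.
Urban: 4646²·(1 − 812/4646)·413.4/812 = 9.0687151 × 10^6.
Rural: 18016²·(1 − 3704/18016)·1436/3704 = 9.9963663 × 10^7.
Sum = 2.9841635 × 10^8.

2.9842 × 10^8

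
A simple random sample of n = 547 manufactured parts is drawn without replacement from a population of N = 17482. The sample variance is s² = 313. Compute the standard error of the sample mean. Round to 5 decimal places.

0.74452

Under SRS without replacement, Var(ȳ) = (1 − f)·s²/n with f = n/N = 547/17482 = 0.03128933.
Var(ȳ) = (1 − 0.03128933)·313/547 = 0.96871067·0.57221207 = 0.55430794.
SE(ȳ) = √(0.55430794) = 0.74452.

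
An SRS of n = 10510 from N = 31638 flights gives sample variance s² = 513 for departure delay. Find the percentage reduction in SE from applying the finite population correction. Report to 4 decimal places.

f = n/N = 10510/31638 = 0.33219546.
SE_no-fpc = √(s²/n) = 0.22093134; SE_fpc = √((1−f)s²/n) = 0.18054356.
Ratio = √(1−f) = 0.81719309. Reduction = 100·(1 − 0.81719309) = 18.2807%.

18.2807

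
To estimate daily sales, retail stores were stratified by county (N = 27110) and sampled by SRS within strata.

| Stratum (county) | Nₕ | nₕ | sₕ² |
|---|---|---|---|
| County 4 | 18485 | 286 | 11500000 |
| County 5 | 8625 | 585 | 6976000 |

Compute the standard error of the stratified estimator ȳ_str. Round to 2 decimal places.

Var(ȳ_str) = Σₕ Wₕ²(1 − fₕ)sₕ²/nₕ with Wₕ = Nₕ/N, N = 27110.
County 4: Wₕ = 0.68185172; term = 0.68185172²·(1 − 0.01547200)·11500000/286 = 18405.167.
County 5: Wₕ = 0.31814828; term = 0.31814828²·(1 − 0.06782609)·6976000/585 = 1125.1404.
Sum = 19530.307.
SE = √(19530.307) = 139.75.

139.75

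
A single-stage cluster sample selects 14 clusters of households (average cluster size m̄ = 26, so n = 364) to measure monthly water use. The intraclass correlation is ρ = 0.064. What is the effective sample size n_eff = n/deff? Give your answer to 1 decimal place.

deff = 1 + (26 − 1)·0.064 = 1 + 1.6 = 2.6.
n_eff = 364 / 2.6 = 140.0.

140.0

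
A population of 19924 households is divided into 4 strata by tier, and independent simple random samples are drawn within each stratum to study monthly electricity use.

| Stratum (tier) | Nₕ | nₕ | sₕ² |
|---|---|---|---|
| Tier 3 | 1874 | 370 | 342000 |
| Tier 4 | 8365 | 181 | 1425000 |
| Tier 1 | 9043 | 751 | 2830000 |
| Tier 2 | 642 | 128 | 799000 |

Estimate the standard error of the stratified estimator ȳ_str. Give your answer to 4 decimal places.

Var(ȳ_str) = Σₕ Wₕ²(1 − fₕ)sₕ²/nₕ with Wₕ = Nₕ/N, N = 19924.
Tier 3: Wₕ = 0.09405742; term = 0.09405742²·(1 − 0.19743863)·342000/370 = 6.5627935.
Tier 4: Wₕ = 0.41984541; term = 0.41984541²·(1 − 0.02163778)·1425000/181 = 1357.7343.
Tier 1: Wₕ = 0.45387472; term = 0.45387472²·(1 − 0.08304766)·2830000/751 = 711.81192.
Tier 2: Wₕ = 0.03222245; term = 0.03222245²·(1 − 0.19937695)·799000/128 = 5.1889787.
Sum = 2081.298.
SE = √(2081.298) = 45.6212.

45.6212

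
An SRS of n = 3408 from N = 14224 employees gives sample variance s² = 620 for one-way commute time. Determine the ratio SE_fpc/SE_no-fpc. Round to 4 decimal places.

0.8720

f = n/N = 3408/14224 = 0.23959505.
SE_no-fpc = √(s²/n) = 0.42652653; SE_fpc = √((1−f)s²/n) = 0.37193626.
Ratio = √(1−f) = 0.87201201.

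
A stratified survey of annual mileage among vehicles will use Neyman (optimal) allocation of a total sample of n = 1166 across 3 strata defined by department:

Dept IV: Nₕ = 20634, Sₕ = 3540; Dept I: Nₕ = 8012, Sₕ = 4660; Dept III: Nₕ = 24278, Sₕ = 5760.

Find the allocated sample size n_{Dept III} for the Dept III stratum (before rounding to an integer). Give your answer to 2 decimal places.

Neyman allocation: nₕ = n·NₕSₕ / Σⱼ NⱼSⱼ.
Σ NⱼSⱼ = 20634·3540 + 8012·4660 + 24278·5760 = 2.5022156 × 10^8.
n_{Dept III} = 1166·24278·5760 / (2.5022156 × 10^8) = 651.64.

651.64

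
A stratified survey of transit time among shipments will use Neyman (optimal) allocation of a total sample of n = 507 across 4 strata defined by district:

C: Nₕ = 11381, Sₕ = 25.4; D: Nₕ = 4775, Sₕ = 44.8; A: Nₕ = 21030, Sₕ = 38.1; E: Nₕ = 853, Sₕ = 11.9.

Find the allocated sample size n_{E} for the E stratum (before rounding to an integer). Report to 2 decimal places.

Neyman allocation: nₕ = n·NₕSₕ / Σⱼ NⱼSⱼ.
Σ NⱼSⱼ = 11381·25.4 + 4775·44.8 + 21030·38.1 + 853·11.9 = 1.3143911 × 10^6.
n_{E} = 507·853·11.9 / (1.3143911 × 10^6) = 3.92.

3.92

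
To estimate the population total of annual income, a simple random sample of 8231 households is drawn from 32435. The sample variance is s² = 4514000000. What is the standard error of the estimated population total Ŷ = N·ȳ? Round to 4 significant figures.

Var(Ŷ) = N²·Var(ȳ) = N²·(1 − n/N)·s²/n.
f = 8231/32435 = 0.25376908; Var(ȳ) = 0.74623092·4514000000/8231 = 409243.88.
Var(Ŷ) = 32435² · 409243.88 = 4.3053652 × 10^14.
SE(Ŷ) = √(4.3053652 × 10^14) = 2.075 × 10^7.

2.075 × 10^7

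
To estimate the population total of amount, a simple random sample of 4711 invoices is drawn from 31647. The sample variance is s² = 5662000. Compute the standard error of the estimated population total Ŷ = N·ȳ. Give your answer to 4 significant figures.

Var(Ŷ) = N²·Var(ȳ) = N²·(1 − n/N)·s²/n.
f = 4711/31647 = 0.14886087; Var(ȳ) = 0.85113913·5662000/4711 = 1022.9569.
Var(Ŷ) = 31647² · 1022.9569 = 1.0245247 × 10^12.
SE(Ŷ) = √(1.0245247 × 10^12) = 1.012 × 10^6.

1.012 × 10^6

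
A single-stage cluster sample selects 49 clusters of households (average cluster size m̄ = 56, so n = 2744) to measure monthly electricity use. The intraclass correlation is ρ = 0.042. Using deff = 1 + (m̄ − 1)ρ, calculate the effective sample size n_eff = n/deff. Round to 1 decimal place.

deff = 1 + (56 − 1)·0.042 = 1 + 2.31 = 3.31.
n_eff = 2744 / 3.31 = 829.0.

829.0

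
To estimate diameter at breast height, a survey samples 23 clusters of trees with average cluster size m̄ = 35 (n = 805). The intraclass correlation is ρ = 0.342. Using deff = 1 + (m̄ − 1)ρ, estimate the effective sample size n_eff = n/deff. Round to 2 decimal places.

deff = 1 + (35 − 1)·0.342 = 1 + 11.628 = 12.628.
n_eff = 805 / 12.628 = 63.75.

63.75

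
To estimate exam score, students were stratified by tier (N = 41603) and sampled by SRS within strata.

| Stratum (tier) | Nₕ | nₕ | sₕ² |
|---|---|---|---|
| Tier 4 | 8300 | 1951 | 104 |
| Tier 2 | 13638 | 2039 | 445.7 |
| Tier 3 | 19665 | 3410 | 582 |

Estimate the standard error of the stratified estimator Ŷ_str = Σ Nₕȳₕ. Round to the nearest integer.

Var(Ŷ_str) = Σₕ Nₕ²(1 − fₕ)sₕ²/nₕ.
Tier 4: 8300²·(1 − 1951/8300)·104/1951 = 2.8090501 × 10^6.
Tier 2: 13638²·(1 − 2039/13638)·445.7/2039 = 3.4577743 × 10^7.
Tier 3: 19665²·(1 − 3410/19665)·582/3410 = 5.4556881 × 10^7.
Sum = 9.1943674 × 10^7.
SE = √(9.1943674 × 10^7) = 9589.

9589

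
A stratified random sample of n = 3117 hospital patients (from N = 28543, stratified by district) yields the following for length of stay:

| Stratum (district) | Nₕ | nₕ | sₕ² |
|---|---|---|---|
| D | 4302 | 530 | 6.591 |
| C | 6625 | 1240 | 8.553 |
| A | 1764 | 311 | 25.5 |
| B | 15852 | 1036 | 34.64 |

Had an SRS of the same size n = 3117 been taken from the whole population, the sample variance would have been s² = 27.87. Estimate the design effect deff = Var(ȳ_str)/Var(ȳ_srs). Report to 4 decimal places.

1.3116

Var(ȳ_str) = Σ Wₕ²(1−fₕ)sₕ²/nₕ with Wₕ = Nₕ/28543:
  D: (4302/28543)²·(1−530/4302)·6.591/530 = 2.476956 × 10^-4
  C: (6625/28543)²·(1−1240/6625)·8.553/1240 = 3.0204326 × 10^-4
  A: (1764/28543)²·(1−311/1764)·25.5/311 = 2.5795548 × 10^-4
  B: (15852/28543)²·(1−1036/15852)·34.64/1036 = 0.0096390432
  → Var(ȳ_str) = 0.010446738.
Var(ȳ_srs) = (1 − 3117/28543)·27.87/3117 = 0.0079648682.
deff = 0.010446738 / 0.0079648682 = 1.3116.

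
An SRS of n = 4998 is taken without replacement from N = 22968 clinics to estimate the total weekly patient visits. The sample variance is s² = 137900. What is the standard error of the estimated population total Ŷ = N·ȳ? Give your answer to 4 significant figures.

106700

Var(Ŷ) = N²·Var(ȳ) = N²·(1 − n/N)·s²/n.
f = 4998/22968 = 0.21760711; Var(ȳ) = 0.78239289·137900/4998 = 21.587031.
Var(Ŷ) = 22968² · 21.587031 = 1.1387785 × 10^10.
SE(Ŷ) = √(1.1387785 × 10^10) = 106700.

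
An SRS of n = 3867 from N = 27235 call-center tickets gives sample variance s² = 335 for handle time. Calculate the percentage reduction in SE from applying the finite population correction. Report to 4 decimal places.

7.3710

f = n/N = 3867/27235 = 0.14198641.
SE_no-fpc = √(s²/n) = 0.29433053; SE_fpc = √((1−f)s²/n) = 0.2726355.
Ratio = √(1−f) = 0.92629023. Reduction = 100·(1 − 0.92629023) = 7.3710%.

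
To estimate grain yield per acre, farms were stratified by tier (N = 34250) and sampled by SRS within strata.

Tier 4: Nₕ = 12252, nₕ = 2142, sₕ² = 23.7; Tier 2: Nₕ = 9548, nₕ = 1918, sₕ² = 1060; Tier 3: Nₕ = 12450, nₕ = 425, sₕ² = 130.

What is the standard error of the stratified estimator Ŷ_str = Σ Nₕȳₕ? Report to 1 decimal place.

9350.2

Var(Ŷ_str) = Σₕ Nₕ²(1 − fₕ)sₕ²/nₕ.
Tier 4: 12252²·(1 − 2142/12252)·23.7/2142 = 1.3705252 × 10^6.
Tier 2: 9548²·(1 − 1918/9548)·1060/1918 = 4.0261895 × 10^7.
Tier 3: 12450²·(1 − 425/12450)·130/425 = 4.5794029 × 10^7.
Sum = 8.7426449 × 10^7.
SE = √(8.7426449 × 10^7) = 9350.2.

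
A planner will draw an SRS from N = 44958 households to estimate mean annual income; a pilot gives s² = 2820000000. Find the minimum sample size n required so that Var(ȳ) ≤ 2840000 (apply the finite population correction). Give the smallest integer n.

Without fpc, n₀ = s²/D = 2820000000/2840000 = 992.9577.
With fpc, (1 − n/N)·s²/n ≤ D requires n ≥ n₀/(1 + n₀/N) = 992.9577/(1 + 992.9577/44958) = 971.5008.
Rounding up, n = 972.

972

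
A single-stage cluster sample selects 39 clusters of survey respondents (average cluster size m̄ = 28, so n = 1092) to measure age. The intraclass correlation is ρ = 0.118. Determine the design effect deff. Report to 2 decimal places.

4.19

deff = 1 + (28 − 1)·0.118 = 1 + 3.186 = 4.186.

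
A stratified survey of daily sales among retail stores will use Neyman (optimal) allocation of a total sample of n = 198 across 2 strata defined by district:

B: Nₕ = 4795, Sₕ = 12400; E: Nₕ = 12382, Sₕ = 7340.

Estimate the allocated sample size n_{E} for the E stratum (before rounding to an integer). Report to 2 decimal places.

119.69

Neyman allocation: nₕ = n·NₕSₕ / Σⱼ NⱼSⱼ.
Σ NⱼSⱼ = 4795·12400 + 12382·7340 = 1.5034188 × 10^8.
n_{E} = 198·12382·7340 / (1.5034188 × 10^8) = 119.69.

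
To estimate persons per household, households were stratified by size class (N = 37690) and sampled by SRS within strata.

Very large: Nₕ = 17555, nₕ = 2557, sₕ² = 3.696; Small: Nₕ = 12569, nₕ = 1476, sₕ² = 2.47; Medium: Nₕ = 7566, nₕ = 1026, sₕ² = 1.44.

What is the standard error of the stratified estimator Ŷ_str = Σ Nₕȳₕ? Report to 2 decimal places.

Var(Ŷ_str) = Σₕ Nₕ²(1 − fₕ)sₕ²/nₕ.
Very large: 17555²·(1 − 2557/17555)·3.696/2557 = 380570.76.
Small: 12569²·(1 − 1476/12569)·2.47/1476 = 233324.5.
Medium: 7566²·(1 − 1026/7566)·1.44/1026 = 69447.916.
Sum = 683343.18.
SE = √(683343.18) = 826.65.

826.65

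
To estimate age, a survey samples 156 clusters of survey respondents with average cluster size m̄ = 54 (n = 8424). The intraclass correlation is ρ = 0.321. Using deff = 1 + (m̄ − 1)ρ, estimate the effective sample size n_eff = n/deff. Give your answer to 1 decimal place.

467.7

deff = 1 + (54 − 1)·0.321 = 1 + 17.013 = 18.013.
n_eff = 8424 / 18.013 = 467.7.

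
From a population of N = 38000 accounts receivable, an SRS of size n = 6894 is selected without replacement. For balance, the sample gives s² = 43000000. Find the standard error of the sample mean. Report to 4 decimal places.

Under SRS without replacement, Var(ȳ) = (1 − f)·s²/n with f = n/N = 6894/38000 = 0.18142105.
Var(ȳ) = (1 − 0.18142105)·43000000/6894 = 0.81857895·6237.3078 = 5105.7289.
SE(ȳ) = √(5105.7289) = 71.4544.

71.4544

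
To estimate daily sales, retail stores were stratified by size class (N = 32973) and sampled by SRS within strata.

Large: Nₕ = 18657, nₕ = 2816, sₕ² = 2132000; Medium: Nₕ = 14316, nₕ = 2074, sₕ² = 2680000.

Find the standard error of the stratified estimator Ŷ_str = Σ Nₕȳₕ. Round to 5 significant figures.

670990

Var(Ŷ_str) = Σₕ Nₕ²(1 − fₕ)sₕ²/nₕ.
Large: 18657²·(1 − 2816/18657)·2132000/2816 = 2.237582 × 10^11.
Medium: 14316²·(1 − 2074/14316)·2680000/2074 = 2.2646449 × 10^11.
Sum = 4.5022269 × 10^11.
SE = √(4.5022269 × 10^11) = 670990.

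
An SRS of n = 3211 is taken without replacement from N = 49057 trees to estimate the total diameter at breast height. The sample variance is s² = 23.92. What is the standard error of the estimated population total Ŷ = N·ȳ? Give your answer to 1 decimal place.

Var(Ŷ) = N²·Var(ȳ) = N²·(1 − n/N)·s²/n.
f = 3211/49057 = 0.06545447; Var(ȳ) = 0.93454553·23.92/3211 = 0.0069617967.
Var(Ŷ) = 49057² · 0.0069617967 = 1.6754185 × 10^7.
SE(Ŷ) = √(1.6754185 × 10^7) = 4093.2.

4093.2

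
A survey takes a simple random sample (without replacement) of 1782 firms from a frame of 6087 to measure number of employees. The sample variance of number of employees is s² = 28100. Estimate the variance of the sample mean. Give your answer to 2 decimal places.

11.15

Under SRS without replacement, Var(ȳ) = (1 − f)·s²/n with f = n/N = 1782/6087 = 0.29275505.
Var(ȳ) = (1 − 0.29275505)·28100/1782 = 0.70724495·15.768799 = 11.152404.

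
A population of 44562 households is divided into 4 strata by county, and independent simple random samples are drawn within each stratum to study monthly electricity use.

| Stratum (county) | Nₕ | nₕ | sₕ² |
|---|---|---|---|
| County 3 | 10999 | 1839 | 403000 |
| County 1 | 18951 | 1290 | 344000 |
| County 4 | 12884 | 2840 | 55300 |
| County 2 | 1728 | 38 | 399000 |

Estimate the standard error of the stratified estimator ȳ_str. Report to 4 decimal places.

8.5308

Var(ȳ_str) = Σₕ Wₕ²(1 − fₕ)sₕ²/nₕ with Wₕ = Nₕ/N, N = 44562.
County 3: Wₕ = 0.24682465; term = 0.24682465²·(1 − 0.16719702)·403000/1839 = 11.118409.
County 1: Wₕ = 0.42527265; term = 0.42527265²·(1 − 0.06807029)·344000/1290 = 44.945561.
County 4: Wₕ = 0.28912526; term = 0.28912526²·(1 − 0.22042844)·55300/2840 = 1.2689218.
County 2: Wₕ = 0.03877743; term = 0.03877743²·(1 − 0.02199074)·399000/38 = 15.441532.
Sum = 72.774424.
SE = √(72.774424) = 8.5308.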